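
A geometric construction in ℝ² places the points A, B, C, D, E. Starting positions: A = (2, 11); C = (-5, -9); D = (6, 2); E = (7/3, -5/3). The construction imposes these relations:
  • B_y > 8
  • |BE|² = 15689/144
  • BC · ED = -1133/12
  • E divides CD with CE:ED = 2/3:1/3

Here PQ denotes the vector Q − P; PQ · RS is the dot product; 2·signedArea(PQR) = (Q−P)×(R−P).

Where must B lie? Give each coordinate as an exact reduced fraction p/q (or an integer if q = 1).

B = (3, 35/4)

1. B_x = 3  [line -11/3·x + -11/3·y + 517/12 = 0 ∩ |BE|² = 15689/144]
2. B_y = 35/4  [line -11/3·x + -11/3·y + 517/12 = 0 ∩ |BE|² = 15689/144]
   → B = (3, 35/4)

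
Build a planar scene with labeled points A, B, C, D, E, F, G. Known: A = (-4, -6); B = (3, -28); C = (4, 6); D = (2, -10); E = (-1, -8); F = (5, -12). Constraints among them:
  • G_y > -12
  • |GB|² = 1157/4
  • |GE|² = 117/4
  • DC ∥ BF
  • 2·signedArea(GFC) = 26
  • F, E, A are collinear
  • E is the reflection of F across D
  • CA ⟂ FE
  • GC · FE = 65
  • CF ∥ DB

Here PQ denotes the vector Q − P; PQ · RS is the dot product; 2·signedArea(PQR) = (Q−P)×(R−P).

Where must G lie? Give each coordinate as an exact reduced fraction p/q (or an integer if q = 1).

G = (7/2, -11)

1. G_x = 7/2  [2·signedArea(GFC) = 26 ∩ GC · FE = 65]
2. G_y = -11  [2·signedArea(GFC) = 26 ∩ GC · FE = 65]
   → G = (7/2, -11)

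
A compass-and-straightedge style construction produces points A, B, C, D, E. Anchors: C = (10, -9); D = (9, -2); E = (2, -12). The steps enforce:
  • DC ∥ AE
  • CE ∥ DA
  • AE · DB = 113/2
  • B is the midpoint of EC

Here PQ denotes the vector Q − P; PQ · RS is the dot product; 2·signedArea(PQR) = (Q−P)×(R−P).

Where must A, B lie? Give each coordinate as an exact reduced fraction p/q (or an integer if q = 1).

1. A_x = 1  [DC ∥ AE ∩ CE ∥ DA]
2. A_y = -5  [DC ∥ AE ∩ CE ∥ DA]
   → A = (1, -5)
3. B_x = 6  [B is the midpoint of EC]
4. B_y = -21/2  [B is the midpoint of EC]
   → B = (6, -21/2)

A = (1, -5)
B = (6, -21/2)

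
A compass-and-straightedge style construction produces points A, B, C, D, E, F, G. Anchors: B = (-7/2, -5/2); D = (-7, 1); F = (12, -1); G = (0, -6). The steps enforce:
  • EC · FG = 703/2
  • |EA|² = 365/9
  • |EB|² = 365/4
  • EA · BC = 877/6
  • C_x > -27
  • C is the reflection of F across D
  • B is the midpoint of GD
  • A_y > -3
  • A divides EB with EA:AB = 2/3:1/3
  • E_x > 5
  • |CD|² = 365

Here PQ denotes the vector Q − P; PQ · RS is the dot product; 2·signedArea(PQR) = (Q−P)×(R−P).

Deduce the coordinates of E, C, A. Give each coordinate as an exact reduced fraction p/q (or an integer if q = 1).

1. C_x = -26  [C is the reflection of F across D]
2. C_y = 3  [C is the reflection of F across D]
   → C = (-26, 3)
3. E_x = 6  [line 12·x + 5·y + -109/2 = 0 ∩ |EB|² = 365/4]
4. E_y = -7/2  [line 12·x + 5·y + -109/2 = 0 ∩ |EB|² = 365/4]
   → E = (6, -7/2)
5. A_x = -1/3  [EA · BC = 877/6 ∩ A divides EB with EA:AB = 2/3:1/3]
6. A_y = -17/6  [EA · BC = 877/6 ∩ A divides EB with EA:AB = 2/3:1/3]
   → A = (-1/3, -17/6)

A = (-1/3, -17/6)
C = (-26, 3)
E = (6, -7/2)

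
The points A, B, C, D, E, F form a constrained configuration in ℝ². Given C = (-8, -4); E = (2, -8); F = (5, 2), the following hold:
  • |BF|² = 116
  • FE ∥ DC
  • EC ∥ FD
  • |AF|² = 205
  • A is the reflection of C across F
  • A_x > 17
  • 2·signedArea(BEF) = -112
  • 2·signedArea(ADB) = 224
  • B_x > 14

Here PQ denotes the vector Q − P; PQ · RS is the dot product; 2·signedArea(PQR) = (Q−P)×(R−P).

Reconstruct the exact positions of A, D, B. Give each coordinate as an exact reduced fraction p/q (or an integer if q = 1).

A = (18, 8)
B = (15, -2)
D = (-5, 6)

1. A_x = 18  [A is the reflection of C across F]
2. A_y = 8  [A is the reflection of C across F]
   → A = (18, 8)
3. D_x = -5  [FE ∥ DC ∩ EC ∥ FD]
4. D_y = 6  [FE ∥ DC ∩ EC ∥ FD]
   → D = (-5, 6)
5. B_x = 15  [2·signedArea(BEF) = -112 ∩ 2·signedArea(ADB) = 224]
6. B_y = -2  [2·signedArea(BEF) = -112 ∩ 2·signedArea(ADB) = 224]
   → B = (15, -2)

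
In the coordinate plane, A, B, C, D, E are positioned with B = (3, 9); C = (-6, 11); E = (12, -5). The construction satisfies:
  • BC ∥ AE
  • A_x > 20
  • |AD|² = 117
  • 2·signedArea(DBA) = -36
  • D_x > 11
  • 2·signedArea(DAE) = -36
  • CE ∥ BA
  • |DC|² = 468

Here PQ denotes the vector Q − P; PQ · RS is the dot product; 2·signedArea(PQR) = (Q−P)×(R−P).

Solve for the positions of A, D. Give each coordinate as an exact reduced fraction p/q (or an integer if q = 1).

1. A_x = 21  [BC ∥ AE ∩ CE ∥ BA]
2. A_y = -7  [BC ∥ AE ∩ CE ∥ BA]
   → A = (21, -7)
3. D_x = 12  [2·signedArea(DBA) = -36 ∩ 2·signedArea(DAE) = -36]
4. D_y = -1  [2·signedArea(DBA) = -36 ∩ 2·signedArea(DAE) = -36]
   → D = (12, -1)

A = (21, -7)
D = (12, -1)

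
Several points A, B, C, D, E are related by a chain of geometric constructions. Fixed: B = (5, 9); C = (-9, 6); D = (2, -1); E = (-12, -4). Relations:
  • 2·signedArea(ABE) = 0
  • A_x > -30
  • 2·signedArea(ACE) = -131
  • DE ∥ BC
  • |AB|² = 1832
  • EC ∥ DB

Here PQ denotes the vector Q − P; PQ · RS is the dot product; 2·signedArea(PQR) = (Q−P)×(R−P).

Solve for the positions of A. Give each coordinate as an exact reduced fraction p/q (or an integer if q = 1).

A = (-29, -17)

1. A_x = -29  [2·signedArea(ABE) = 0 ∩ 2·signedArea(ACE) = -131]
2. A_y = -17  [2·signedArea(ABE) = 0 ∩ 2·signedArea(ACE) = -131]
   → A = (-29, -17)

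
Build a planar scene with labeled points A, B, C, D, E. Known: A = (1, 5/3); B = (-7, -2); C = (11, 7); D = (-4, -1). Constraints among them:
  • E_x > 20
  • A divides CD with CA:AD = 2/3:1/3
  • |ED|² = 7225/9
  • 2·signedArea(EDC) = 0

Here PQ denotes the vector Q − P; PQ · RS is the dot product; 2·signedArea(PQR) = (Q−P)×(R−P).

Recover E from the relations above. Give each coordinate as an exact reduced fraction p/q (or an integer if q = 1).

E = (21, 37/3)

1. E_x = 21  [line -8·x + 15·y + -17 = 0 ∩ |ED|² = 7225/9]
2. E_y = 37/3  [line -8·x + 15·y + -17 = 0 ∩ |ED|² = 7225/9]
   → E = (21, 37/3)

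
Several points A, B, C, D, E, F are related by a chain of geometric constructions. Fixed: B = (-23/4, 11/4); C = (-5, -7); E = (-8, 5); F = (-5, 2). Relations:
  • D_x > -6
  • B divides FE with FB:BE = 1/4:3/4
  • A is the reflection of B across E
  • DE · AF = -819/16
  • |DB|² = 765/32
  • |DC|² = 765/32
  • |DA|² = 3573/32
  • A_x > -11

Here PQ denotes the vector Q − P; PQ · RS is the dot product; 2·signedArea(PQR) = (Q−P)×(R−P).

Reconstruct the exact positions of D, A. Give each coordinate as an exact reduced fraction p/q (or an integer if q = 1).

1. A_x = -41/4  [A is the reflection of B across E]
2. A_y = 29/4  [A is the reflection of B across E]
   → A = (-41/4, 29/4)
3. D_x = -43/8  [line -21/4·x + 21/4·y + -273/16 = 0 ∩ |DC|² = 765/32]
4. D_y = -17/8  [line -21/4·x + 21/4·y + -273/16 = 0 ∩ |DC|² = 765/32]
   → D = (-43/8, -17/8)

A = (-41/4, 29/4)
D = (-43/8, -17/8)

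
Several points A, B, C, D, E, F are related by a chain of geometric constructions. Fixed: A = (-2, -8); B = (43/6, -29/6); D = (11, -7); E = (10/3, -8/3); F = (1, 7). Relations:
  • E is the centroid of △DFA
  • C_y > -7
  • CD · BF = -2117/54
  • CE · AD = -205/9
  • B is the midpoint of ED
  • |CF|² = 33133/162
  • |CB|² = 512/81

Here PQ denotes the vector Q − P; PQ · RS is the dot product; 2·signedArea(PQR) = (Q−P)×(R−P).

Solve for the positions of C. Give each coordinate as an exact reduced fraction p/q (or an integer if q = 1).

C = (97/18, -119/18)

1. C_x = 97/18  [CD · BF = -2117/54 ∩ CE · AD = -205/9]
2. C_y = -119/18  [CD · BF = -2117/54 ∩ CE · AD = -205/9]
   → C = (97/18, -119/18)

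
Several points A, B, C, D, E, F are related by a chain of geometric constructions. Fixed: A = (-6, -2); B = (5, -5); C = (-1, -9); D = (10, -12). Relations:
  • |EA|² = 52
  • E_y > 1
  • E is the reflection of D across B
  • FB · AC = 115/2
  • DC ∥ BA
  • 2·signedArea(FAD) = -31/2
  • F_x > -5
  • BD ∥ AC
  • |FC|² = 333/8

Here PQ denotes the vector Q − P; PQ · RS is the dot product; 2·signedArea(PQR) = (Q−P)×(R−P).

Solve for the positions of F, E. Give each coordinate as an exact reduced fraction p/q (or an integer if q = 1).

1. F_x = -19/4  [2·signedArea(FAD) = -31/2 ∩ FB · AC = 115/2]
2. F_y = -15/4  [2·signedArea(FAD) = -31/2 ∩ FB · AC = 115/2]
   → F = (-19/4, -15/4)
3. E_x = 0  [E is the reflection of D across B]
4. E_y = 2  [E is the reflection of D across B]
   → E = (0, 2)

E = (0, 2)
F = (-19/4, -15/4)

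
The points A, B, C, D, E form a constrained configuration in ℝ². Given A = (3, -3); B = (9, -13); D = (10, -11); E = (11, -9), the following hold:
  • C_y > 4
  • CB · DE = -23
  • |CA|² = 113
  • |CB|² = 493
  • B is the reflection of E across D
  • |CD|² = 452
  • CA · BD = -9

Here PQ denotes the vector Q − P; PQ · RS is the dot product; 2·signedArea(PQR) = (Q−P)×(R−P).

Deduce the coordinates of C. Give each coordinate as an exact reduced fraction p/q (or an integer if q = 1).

1. C_x = -4  [line -1·x + -2·y + 6 = 0 ∩ |CD|² = 452]
2. C_y = 5  [line -1·x + -2·y + 6 = 0 ∩ |CD|² = 452]
   → C = (-4, 5)

C = (-4, 5)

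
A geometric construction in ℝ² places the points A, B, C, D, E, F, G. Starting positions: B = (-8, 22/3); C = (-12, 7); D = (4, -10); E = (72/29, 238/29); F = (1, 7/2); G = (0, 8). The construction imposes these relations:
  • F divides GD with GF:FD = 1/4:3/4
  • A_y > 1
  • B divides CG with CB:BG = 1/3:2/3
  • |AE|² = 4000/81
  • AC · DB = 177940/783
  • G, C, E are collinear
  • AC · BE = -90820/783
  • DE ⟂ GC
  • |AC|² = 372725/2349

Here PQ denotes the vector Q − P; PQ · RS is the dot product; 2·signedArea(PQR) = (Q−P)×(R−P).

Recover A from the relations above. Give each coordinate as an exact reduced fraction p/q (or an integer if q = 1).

A = (-44/87, 482/261)

1. A_x = -44/87  [AC · BE = -90820/783 ∩ AC · DB = 177940/783]
2. A_y = 482/261  [AC · BE = -90820/783 ∩ AC · DB = 177940/783]
   → A = (-44/87, 482/261)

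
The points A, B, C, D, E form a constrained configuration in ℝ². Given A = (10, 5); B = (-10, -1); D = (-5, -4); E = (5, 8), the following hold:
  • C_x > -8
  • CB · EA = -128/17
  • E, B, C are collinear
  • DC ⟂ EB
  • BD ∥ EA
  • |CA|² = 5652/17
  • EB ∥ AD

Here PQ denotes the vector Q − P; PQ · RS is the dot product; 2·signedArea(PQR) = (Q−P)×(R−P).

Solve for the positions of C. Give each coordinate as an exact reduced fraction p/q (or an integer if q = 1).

1. C_x = -130/17  [E, B, C are collinear ∩ DC ⟂ EB]
2. C_y = 7/17  [E, B, C are collinear ∩ DC ⟂ EB]
   → C = (-130/17, 7/17)

C = (-130/17, 7/17)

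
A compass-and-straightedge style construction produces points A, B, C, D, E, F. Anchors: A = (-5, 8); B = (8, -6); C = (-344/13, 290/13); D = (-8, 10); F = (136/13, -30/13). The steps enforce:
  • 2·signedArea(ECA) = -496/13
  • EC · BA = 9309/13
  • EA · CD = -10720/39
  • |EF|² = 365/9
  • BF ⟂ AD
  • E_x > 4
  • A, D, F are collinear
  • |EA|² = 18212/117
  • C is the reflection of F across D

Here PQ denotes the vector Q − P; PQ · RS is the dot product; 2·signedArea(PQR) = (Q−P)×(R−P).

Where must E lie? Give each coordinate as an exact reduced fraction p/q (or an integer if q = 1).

1. E_x = 175/39  [2·signedArea(ECA) = -496/13 ∩ EC · BA = 9309/13]
2. E_y = -4/39  [2·signedArea(ECA) = -496/13 ∩ EC · BA = 9309/13]
   → E = (175/39, -4/39)

E = (175/39, -4/39)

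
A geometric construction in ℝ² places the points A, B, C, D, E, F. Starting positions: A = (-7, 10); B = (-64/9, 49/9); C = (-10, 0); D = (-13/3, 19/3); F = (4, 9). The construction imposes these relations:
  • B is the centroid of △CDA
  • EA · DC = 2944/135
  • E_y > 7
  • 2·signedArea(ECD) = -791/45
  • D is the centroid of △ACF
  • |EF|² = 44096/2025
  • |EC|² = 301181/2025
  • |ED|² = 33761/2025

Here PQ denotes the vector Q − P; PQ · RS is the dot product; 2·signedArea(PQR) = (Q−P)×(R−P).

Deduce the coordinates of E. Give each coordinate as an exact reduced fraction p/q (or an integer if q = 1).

E = (-4/9, 341/45)

1. E_x = -4/9  [EA · DC = 2944/135 ∩ 2·signedArea(ECD) = -791/45]
2. E_y = 341/45  [EA · DC = 2944/135 ∩ 2·signedArea(ECD) = -791/45]
   → E = (-4/9, 341/45)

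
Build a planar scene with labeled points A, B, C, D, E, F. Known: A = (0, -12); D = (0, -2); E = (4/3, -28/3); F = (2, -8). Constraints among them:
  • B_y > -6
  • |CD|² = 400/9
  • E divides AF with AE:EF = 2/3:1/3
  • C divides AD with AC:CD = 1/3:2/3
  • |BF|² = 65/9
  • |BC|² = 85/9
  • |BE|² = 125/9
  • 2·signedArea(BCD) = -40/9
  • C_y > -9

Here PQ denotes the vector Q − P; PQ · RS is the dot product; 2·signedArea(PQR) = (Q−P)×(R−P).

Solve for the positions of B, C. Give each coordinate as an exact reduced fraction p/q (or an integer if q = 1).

1. C_x = 0  [C divides AD with AC:CD = 1/3:2/3]
2. C_y = -26/3  [C divides AD with AC:CD = 1/3:2/3]
   → C = (0, -26/3)
3. B_x = 2/3  [2·signedArea(BCD) = -40/9]
4. B_y = -17/3  [|BE|² = 125/9]
   → B = (2/3, -17/3)

B = (2/3, -17/3)
C = (0, -26/3)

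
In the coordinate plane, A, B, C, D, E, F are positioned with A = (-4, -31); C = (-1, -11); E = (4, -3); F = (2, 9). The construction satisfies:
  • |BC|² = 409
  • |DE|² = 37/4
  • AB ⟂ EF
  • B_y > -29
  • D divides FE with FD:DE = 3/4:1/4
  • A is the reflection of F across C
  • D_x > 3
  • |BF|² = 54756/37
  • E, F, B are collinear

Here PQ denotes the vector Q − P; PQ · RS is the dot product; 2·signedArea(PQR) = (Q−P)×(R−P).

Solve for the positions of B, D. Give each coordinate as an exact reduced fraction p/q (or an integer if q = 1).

1. B_x = 308/37  [E, F, B are collinear ∩ AB ⟂ EF]
2. B_y = -1071/37  [E, F, B are collinear ∩ AB ⟂ EF]
   → B = (308/37, -1071/37)
3. D_x = 7/2  [D divides FE with FD:DE = 3/4:1/4]
4. D_y = 0  [D divides FE with FD:DE = 3/4:1/4]
   → D = (7/2, 0)

B = (308/37, -1071/37)
D = (7/2, 0)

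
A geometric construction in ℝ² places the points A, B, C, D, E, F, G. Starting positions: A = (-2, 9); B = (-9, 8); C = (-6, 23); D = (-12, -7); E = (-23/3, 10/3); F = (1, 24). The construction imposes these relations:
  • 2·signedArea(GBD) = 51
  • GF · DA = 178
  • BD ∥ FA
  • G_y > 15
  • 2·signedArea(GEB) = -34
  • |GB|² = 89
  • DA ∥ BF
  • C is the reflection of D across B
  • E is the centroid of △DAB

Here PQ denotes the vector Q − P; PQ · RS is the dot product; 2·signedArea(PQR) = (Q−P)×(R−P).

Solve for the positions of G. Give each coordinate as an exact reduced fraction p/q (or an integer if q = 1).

1. G_x = -4  [GF · DA = 178 ∩ 2·signedArea(GBD) = 51]
2. G_y = 16  [GF · DA = 178 ∩ 2·signedArea(GBD) = 51]
   → G = (-4, 16)

G = (-4, 16)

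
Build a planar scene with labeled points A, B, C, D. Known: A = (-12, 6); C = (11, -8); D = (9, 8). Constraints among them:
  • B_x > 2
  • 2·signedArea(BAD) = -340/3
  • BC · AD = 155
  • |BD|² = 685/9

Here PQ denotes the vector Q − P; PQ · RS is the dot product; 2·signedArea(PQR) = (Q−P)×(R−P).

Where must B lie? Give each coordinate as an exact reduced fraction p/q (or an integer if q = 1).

B = (8/3, 2)

1. B_x = 8/3  [BC · AD = 155 ∩ 2·signedArea(BAD) = -340/3]
2. B_y = 2  [BC · AD = 155 ∩ 2·signedArea(BAD) = -340/3]
   → B = (8/3, 2)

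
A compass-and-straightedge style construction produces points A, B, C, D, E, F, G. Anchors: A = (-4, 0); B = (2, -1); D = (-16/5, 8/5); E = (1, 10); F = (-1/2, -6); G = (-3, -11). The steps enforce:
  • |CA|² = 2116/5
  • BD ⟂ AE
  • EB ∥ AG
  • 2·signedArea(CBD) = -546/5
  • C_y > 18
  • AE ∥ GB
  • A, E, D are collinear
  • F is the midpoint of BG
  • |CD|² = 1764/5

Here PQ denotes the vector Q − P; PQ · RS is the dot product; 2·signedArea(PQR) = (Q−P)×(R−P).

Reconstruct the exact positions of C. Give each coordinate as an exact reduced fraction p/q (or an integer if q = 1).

1. C_x = 26/5  [line -13/5·x + -26/5·y + 546/5 = 0 ∩ |CA|² = 2116/5]
2. C_y = 92/5  [line -13/5·x + -26/5·y + 546/5 = 0 ∩ |CA|² = 2116/5]
   → C = (26/5, 92/5)

C = (26/5, 92/5)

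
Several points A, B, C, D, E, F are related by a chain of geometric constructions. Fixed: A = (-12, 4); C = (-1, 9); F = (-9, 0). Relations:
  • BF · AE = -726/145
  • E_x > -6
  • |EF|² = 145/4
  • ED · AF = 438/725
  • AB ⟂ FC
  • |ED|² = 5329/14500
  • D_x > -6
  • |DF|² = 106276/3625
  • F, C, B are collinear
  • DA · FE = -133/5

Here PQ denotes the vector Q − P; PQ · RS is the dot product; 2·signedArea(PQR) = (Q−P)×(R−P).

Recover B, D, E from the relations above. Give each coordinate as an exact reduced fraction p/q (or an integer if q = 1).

1. B_x = -1209/145  [F, C, B are collinear ∩ AB ⟂ FC]
2. B_y = 108/145  [F, C, B are collinear ∩ AB ⟂ FC]
   → B = (-1209/145, 108/145)
3. E_x = -5  [line -96/145·x + -108/145·y + 6/145 = 0 ∩ |EF|² = 145/4]
4. E_y = 9/2  [line -96/145·x + -108/145·y + 6/145 = 0 ∩ |EF|² = 145/4]
   → E = (-5, 9/2)
5. D_x = -3917/725  [DA · FE = -133/5 ∩ ED · AF = 438/725]
6. D_y = 2934/725  [DA · FE = -133/5 ∩ ED · AF = 438/725]
   → D = (-3917/725, 2934/725)

B = (-1209/145, 108/145)
D = (-3917/725, 2934/725)
E = (-5, 9/2)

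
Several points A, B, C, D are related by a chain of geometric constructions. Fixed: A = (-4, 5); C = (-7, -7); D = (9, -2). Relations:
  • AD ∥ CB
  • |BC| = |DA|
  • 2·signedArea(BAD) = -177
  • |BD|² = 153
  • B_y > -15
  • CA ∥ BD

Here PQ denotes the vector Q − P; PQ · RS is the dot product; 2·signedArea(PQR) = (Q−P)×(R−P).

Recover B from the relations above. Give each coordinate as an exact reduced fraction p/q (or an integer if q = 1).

1. B_x = 6  [CA ∥ BD ∩ AD ∥ CB]
2. B_y = -14  [CA ∥ BD ∩ AD ∥ CB]
   → B = (6, -14)

B = (6, -14)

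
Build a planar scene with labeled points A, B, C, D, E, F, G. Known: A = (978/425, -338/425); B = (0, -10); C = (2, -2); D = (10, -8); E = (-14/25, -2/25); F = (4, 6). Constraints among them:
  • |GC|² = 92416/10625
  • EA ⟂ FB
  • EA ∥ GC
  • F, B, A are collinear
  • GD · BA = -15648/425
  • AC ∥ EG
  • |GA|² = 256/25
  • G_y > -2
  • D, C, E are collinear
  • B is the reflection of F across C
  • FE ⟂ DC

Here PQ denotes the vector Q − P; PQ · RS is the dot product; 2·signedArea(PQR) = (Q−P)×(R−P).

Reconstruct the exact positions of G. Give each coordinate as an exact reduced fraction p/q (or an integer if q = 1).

G = (-366/425, -546/425)

1. G_x = -366/425  [EA ∥ GC ∩ AC ∥ EG]
2. G_y = -546/425  [EA ∥ GC ∩ AC ∥ EG]
   → G = (-366/425, -546/425)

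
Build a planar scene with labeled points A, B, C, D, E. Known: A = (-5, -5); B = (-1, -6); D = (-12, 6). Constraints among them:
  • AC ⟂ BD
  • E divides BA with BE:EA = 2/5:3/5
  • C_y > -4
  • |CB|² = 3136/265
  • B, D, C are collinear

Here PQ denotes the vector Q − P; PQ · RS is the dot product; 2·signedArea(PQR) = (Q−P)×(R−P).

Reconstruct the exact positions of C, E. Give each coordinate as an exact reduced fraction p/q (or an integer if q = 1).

1. C_x = -881/265  [B, D, C are collinear ∩ AC ⟂ BD]
2. C_y = -918/265  [B, D, C are collinear ∩ AC ⟂ BD]
   → C = (-881/265, -918/265)
3. E_x = -13/5  [E divides BA with BE:EA = 2/5:3/5]
4. E_y = -28/5  [E divides BA with BE:EA = 2/5:3/5]
   → E = (-13/5, -28/5)

C = (-881/265, -918/265)
E = (-13/5, -28/5)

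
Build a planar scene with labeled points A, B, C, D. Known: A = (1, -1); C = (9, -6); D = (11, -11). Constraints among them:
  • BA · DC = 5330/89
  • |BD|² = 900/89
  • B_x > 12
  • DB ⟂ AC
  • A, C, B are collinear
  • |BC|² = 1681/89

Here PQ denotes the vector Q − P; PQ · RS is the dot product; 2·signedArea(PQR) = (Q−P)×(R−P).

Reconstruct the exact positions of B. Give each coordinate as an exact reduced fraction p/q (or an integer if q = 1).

1. B_x = 1129/89  [A, C, B are collinear ∩ DB ⟂ AC]
2. B_y = -739/89  [A, C, B are collinear ∩ DB ⟂ AC]
   → B = (1129/89, -739/89)

B = (1129/89, -739/89)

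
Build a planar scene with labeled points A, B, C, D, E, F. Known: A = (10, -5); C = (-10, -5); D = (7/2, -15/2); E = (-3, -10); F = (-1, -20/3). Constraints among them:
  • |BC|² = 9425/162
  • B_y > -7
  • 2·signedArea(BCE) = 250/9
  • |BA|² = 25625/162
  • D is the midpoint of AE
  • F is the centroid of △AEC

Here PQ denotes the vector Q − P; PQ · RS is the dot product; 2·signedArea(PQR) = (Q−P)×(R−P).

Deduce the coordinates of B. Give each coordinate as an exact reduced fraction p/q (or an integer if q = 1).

1. B_x = -5/2  [line 5·x + 7·y + 515/9 = 0 ∩ |BA|² = 25625/162]
2. B_y = -115/18  [line 5·x + 7·y + 515/9 = 0 ∩ |BA|² = 25625/162]
   → B = (-5/2, -115/18)

B = (-5/2, -115/18)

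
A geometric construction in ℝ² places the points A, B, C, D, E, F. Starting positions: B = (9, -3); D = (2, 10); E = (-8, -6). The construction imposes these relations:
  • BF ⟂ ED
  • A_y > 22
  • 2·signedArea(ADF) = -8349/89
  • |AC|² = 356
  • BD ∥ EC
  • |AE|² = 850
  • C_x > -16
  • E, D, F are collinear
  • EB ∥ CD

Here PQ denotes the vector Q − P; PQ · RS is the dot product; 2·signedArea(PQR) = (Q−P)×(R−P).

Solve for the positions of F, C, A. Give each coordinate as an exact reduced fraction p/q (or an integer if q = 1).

A = (-5, 23)
C = (-15, 7)
F = (-167/89, 338/89)

1. F_x = -167/89  [E, D, F are collinear ∩ BF ⟂ ED]
2. F_y = 338/89  [E, D, F are collinear ∩ BF ⟂ ED]
   → F = (-167/89, 338/89)
3. C_x = -15  [EB ∥ CD ∩ BD ∥ EC]
4. C_y = 7  [EB ∥ CD ∩ BD ∥ EC]
   → C = (-15, 7)
5. A_x = -5  [line 552/89·x + -345/89·y + 10695/89 = 0 ∩ |AC|² = 356]
6. A_y = 23  [line 552/89·x + -345/89·y + 10695/89 = 0 ∩ |AC|² = 356]
   → A = (-5, 23)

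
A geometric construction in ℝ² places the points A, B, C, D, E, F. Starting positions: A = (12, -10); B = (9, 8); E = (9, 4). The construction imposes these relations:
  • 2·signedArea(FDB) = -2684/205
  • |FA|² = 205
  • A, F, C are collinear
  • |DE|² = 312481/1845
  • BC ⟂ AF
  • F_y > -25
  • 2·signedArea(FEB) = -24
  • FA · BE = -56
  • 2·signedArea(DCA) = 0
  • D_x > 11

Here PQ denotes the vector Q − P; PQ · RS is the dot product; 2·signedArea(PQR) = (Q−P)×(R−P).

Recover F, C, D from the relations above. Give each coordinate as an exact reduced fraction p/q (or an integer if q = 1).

C = (1677/205, 1604/205)
D = (2404/205, -5366/615)
F = (15, -24)

1. F_x = 15  [FA · BE = -56 ∩ 2·signedArea(FEB) = -24]
2. F_y = -24  [FA · BE = -56 ∩ 2·signedArea(FEB) = -24]
   → F = (15, -24)
3. C_x = 1677/205  [A, F, C are collinear ∩ BC ⟂ AF]
4. C_y = 1604/205  [A, F, C are collinear ∩ BC ⟂ AF]
   → C = (1677/205, 1604/205)
5. D_x = 2404/205  [2·signedArea(FDB) = -2684/205 ∩ 2·signedArea(DCA) = 0]
6. D_y = -5366/615  [2·signedArea(FDB) = -2684/205 ∩ 2·signedArea(DCA) = 0]
   → D = (2404/205, -5366/615)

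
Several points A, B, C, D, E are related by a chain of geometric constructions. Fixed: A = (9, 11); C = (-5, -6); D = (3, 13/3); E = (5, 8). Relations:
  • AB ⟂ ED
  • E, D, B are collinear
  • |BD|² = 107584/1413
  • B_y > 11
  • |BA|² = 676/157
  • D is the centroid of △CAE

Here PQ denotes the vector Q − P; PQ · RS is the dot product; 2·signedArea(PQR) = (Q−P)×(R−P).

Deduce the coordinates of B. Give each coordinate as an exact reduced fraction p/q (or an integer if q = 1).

B = (1127/157, 1883/157)

1. B_x = 1127/157  [E, D, B are collinear ∩ AB ⟂ ED]
2. B_y = 1883/157  [E, D, B are collinear ∩ AB ⟂ ED]
   → B = (1127/157, 1883/157)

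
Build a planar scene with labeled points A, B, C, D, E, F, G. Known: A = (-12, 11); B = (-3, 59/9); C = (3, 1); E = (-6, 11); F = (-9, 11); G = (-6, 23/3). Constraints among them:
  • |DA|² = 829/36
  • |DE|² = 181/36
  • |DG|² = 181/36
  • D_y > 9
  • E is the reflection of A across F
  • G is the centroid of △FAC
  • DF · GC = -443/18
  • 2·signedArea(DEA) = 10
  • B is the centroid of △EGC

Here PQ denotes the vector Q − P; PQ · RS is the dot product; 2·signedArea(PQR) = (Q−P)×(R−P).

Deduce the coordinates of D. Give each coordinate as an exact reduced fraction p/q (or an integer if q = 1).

D = (-15/2, 28/3)

1. D_x = -15/2  [2·signedArea(DEA) = 10 ∩ DF · GC = -443/18]
2. D_y = 28/3  [2·signedArea(DEA) = 10 ∩ DF · GC = -443/18]
   → D = (-15/2, 28/3)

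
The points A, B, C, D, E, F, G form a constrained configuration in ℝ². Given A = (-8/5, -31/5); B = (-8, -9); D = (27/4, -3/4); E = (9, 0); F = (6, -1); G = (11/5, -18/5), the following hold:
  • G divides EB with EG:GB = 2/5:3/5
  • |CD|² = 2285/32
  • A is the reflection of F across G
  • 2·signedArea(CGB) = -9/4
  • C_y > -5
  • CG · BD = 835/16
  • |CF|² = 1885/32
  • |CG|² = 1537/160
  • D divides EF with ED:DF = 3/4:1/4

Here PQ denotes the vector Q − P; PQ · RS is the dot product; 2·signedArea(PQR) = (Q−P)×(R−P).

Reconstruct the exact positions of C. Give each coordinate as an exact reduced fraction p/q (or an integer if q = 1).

C = (-5/8, -39/8)

1. C_x = -5/8  [CG · BD = 835/16 ∩ 2·signedArea(CGB) = -9/4]
2. C_y = -39/8  [CG · BD = 835/16 ∩ 2·signedArea(CGB) = -9/4]
   → C = (-5/8, -39/8)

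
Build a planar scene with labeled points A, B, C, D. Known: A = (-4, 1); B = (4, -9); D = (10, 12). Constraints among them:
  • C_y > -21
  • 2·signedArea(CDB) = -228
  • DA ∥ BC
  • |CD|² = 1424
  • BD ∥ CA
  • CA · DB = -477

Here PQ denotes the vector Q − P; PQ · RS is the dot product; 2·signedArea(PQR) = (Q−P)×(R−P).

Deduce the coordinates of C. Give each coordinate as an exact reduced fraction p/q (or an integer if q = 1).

1. C_x = -10  [BD ∥ CA ∩ DA ∥ BC]
2. C_y = -20  [BD ∥ CA ∩ DA ∥ BC]
   → C = (-10, -20)

C = (-10, -20)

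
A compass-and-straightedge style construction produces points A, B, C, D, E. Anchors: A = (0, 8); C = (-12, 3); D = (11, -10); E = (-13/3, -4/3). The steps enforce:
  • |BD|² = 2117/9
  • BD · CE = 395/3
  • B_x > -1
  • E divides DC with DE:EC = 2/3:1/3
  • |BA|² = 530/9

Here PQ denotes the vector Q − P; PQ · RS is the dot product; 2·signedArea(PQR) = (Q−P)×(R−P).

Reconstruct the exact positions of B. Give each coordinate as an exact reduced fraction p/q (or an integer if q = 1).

B = (-1/3, 1/3)

1. B_x = -1/3  [line -23/3·x + 13/3·y + -4 = 0 ∩ |BD|² = 2117/9]
2. B_y = 1/3  [line -23/3·x + 13/3·y + -4 = 0 ∩ |BD|² = 2117/9]
   → B = (-1/3, 1/3)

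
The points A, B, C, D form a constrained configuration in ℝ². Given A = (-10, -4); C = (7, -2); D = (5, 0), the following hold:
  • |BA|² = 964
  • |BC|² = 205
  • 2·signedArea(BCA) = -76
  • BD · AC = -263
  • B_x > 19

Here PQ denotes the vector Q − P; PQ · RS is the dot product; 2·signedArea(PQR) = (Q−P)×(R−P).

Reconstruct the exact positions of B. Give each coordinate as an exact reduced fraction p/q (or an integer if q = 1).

B = (20, 4)

1. B_x = 20  [BD · AC = -263 ∩ 2·signedArea(BCA) = -76]
2. B_y = 4  [BD · AC = -263 ∩ 2·signedArea(BCA) = -76]
   → B = (20, 4)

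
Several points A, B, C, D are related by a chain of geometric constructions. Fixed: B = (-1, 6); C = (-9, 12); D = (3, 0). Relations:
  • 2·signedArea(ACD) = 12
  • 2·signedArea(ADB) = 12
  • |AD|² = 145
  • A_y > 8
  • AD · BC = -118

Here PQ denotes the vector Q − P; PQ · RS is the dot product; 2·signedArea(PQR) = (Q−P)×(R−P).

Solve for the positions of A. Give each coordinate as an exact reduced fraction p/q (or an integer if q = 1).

A = (-5, 9)

1. A_x = -5  [2·signedArea(ACD) = 12 ∩ 2·signedArea(ADB) = 12]
2. A_y = 9  [2·signedArea(ACD) = 12 ∩ 2·signedArea(ADB) = 12]
   → A = (-5, 9)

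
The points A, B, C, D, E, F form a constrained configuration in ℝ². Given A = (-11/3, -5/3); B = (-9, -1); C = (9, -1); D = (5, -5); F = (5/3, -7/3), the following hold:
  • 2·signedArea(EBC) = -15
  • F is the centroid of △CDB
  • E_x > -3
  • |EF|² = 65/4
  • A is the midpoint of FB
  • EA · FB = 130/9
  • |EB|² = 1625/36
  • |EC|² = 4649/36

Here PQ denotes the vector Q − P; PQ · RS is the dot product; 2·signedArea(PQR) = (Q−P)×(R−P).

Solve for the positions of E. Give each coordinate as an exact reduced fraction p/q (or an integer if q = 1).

E = (-7/3, -11/6)

1. E_x = -7/3  [2·signedArea(EBC) = -15 ∩ EA · FB = 130/9]
2. E_y = -11/6  [2·signedArea(EBC) = -15 ∩ EA · FB = 130/9]
   → E = (-7/3, -11/6)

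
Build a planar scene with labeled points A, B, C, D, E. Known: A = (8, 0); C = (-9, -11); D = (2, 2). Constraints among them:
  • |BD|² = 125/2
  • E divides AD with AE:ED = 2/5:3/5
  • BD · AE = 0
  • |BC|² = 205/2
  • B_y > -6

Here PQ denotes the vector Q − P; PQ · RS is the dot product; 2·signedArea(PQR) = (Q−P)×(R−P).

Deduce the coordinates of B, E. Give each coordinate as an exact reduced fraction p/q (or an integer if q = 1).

B = (-1/2, -11/2)
E = (28/5, 4/5)

1. E_x = 28/5  [E divides AD with AE:ED = 2/5:3/5]
2. E_y = 4/5  [E divides AD with AE:ED = 2/5:3/5]
   → E = (28/5, 4/5)
3. B_x = -1/2  [line 12/5·x + -4/5·y + -16/5 = 0 ∩ |BC|² = 205/2]
4. B_y = -11/2  [line 12/5·x + -4/5·y + -16/5 = 0 ∩ |BC|² = 205/2]
   → B = (-1/2, -11/2)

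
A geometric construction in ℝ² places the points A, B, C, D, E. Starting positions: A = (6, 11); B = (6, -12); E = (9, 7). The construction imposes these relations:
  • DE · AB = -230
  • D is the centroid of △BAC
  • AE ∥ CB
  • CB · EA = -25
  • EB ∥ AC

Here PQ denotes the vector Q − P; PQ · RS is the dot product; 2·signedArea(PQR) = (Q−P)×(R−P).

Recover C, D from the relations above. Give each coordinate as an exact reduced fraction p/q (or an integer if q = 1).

1. C_x = 3  [AE ∥ CB ∩ EB ∥ AC]
2. C_y = -8  [AE ∥ CB ∩ EB ∥ AC]
   → C = (3, -8)
3. D_x = 5  [D is the centroid of △BAC]
4. D_y = -3  [D is the centroid of △BAC]
   → D = (5, -3)

C = (3, -8)
D = (5, -3)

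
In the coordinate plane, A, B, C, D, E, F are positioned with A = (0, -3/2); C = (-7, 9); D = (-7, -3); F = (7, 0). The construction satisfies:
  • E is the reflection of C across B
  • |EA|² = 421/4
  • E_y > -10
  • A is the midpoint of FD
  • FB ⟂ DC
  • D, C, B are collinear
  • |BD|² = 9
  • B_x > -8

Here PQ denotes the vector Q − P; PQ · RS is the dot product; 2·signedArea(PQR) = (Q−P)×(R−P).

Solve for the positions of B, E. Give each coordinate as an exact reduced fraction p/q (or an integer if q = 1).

1. B_x = -7  [D, C, B are collinear ∩ FB ⟂ DC]
2. B_y = 0  [D, C, B are collinear ∩ FB ⟂ DC]
   → B = (-7, 0)
3. E_x = -7  [E is the reflection of C across B]
4. E_y = -9  [E is the reflection of C across B]
   → E = (-7, -9)

B = (-7, 0)
E = (-7, -9)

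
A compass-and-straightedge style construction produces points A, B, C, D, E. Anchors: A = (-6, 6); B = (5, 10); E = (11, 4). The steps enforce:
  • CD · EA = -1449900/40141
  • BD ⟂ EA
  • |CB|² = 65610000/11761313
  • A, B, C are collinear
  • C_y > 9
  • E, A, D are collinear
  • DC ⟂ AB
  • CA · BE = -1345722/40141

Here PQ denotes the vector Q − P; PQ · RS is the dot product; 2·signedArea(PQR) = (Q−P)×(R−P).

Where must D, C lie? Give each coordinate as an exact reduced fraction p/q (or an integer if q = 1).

1. D_x = 1285/293  [E, A, D are collinear ∩ BD ⟂ EA]
2. D_y = 1400/293  [E, A, D are collinear ∩ BD ⟂ EA]
   → D = (1285/293, 1400/293)
3. C_x = 111605/40141  [A, B, C are collinear ∩ DC ⟂ AB]
4. C_y = 369010/40141  [A, B, C are collinear ∩ DC ⟂ AB]
   → C = (111605/40141, 369010/40141)

C = (111605/40141, 369010/40141)
D = (1285/293, 1400/293)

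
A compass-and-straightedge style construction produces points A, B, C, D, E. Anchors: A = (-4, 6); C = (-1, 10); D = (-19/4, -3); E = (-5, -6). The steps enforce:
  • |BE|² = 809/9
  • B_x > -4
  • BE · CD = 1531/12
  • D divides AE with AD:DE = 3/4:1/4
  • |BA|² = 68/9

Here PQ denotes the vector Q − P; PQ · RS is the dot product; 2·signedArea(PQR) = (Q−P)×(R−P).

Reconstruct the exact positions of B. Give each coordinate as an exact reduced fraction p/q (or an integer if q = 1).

1. B_x = -10/3  [line 15/4·x + 13·y + -185/6 = 0 ∩ |BA|² = 68/9]
2. B_y = 10/3  [line 15/4·x + 13·y + -185/6 = 0 ∩ |BA|² = 68/9]
   → B = (-10/3, 10/3)

B = (-10/3, 10/3)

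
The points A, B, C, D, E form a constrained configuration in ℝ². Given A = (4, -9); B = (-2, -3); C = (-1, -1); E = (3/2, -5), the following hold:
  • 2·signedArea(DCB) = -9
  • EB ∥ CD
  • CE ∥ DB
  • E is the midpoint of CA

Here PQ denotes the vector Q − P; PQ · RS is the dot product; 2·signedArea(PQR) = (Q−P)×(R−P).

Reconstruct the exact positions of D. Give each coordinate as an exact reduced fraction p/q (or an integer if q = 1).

1. D_x = -9/2  [CE ∥ DB ∩ EB ∥ CD]
2. D_y = 1  [CE ∥ DB ∩ EB ∥ CD]
   → D = (-9/2, 1)

D = (-9/2, 1)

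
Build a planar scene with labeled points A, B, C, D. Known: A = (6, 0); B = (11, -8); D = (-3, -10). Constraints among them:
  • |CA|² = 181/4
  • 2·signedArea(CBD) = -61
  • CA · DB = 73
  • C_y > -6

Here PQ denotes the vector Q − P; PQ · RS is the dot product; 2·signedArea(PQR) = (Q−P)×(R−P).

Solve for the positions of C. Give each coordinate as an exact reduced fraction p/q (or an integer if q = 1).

1. C_x = 3/2  [2·signedArea(CBD) = -61 ∩ CA · DB = 73]
2. C_y = -5  [2·signedArea(CBD) = -61 ∩ CA · DB = 73]
   → C = (3/2, -5)

C = (3/2, -5)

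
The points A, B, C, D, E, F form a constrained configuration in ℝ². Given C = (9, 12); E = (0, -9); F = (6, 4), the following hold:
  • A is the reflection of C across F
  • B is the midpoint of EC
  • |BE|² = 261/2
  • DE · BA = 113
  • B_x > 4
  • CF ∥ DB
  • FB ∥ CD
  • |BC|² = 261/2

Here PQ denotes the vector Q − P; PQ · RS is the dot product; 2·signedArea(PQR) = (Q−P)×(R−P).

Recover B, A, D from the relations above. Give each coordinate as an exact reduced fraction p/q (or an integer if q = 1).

A = (3, -4)
B = (9/2, 3/2)
D = (15/2, 19/2)

1. B_x = 9/2  [B is the midpoint of EC]
2. B_y = 3/2  [B is the midpoint of EC]
   → B = (9/2, 3/2)
3. A_x = 3  [A is the reflection of C across F]
4. A_y = -4  [A is the reflection of C across F]
   → A = (3, -4)
5. D_x = 15/2  [CF ∥ DB ∩ FB ∥ CD]
6. D_y = 19/2  [CF ∥ DB ∩ FB ∥ CD]
   → D = (15/2, 19/2)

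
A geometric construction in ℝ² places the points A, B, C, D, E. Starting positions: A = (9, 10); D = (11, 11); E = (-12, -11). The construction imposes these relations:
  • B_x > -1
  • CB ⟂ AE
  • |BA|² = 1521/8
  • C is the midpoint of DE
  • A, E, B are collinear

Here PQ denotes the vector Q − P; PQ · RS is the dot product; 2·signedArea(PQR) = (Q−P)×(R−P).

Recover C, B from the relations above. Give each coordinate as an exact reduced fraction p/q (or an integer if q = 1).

B = (-3/4, 1/4)
C = (-1/2, 0)

1. C_x = -1/2  [C is the midpoint of DE]
2. C_y = 0  [C is the midpoint of DE]
   → C = (-1/2, 0)
3. B_x = -3/4  [A, E, B are collinear ∩ CB ⟂ AE]
4. B_y = 1/4  [A, E, B are collinear ∩ CB ⟂ AE]
   → B = (-3/4, 1/4)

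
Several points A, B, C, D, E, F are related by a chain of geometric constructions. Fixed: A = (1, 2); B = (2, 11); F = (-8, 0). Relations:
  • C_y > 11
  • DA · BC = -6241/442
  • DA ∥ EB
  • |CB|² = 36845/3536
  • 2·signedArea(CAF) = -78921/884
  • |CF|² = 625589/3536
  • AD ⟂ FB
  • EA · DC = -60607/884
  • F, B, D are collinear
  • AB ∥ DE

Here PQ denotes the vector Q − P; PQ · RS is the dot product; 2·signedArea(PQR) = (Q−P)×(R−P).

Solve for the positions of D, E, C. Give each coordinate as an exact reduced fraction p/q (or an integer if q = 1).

C = (-265/221, 10105/884)
D = (-648/221, 1232/221)
E = (-427/221, 3221/221)

1. D_x = -648/221  [F, B, D are collinear ∩ AD ⟂ FB]
2. D_y = 1232/221  [F, B, D are collinear ∩ AD ⟂ FB]
   → D = (-648/221, 1232/221)
3. E_x = -427/221  [DA ∥ EB ∩ AB ∥ DE]
4. E_y = 3221/221  [DA ∥ EB ∩ AB ∥ DE]
   → E = (-427/221, 3221/221)
5. C_x = -265/221  [2·signedArea(CAF) = -78921/884 ∩ DA · BC = -6241/442]
6. C_y = 10105/884  [2·signedArea(CAF) = -78921/884 ∩ DA · BC = -6241/442]
   → C = (-265/221, 10105/884)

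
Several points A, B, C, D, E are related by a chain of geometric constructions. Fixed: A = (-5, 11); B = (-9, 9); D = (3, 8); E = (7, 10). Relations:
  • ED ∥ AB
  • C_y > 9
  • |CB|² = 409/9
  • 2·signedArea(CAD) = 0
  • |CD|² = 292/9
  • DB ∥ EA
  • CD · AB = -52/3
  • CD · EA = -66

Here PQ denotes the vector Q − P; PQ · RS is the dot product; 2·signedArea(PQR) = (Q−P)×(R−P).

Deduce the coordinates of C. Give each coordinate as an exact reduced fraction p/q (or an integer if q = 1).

C = (-7/3, 10)

1. C_x = -7/3  [2·signedArea(CAD) = 0 ∩ CD · EA = -66]
2. C_y = 10  [2·signedArea(CAD) = 0 ∩ CD · EA = -66]
   → C = (-7/3, 10)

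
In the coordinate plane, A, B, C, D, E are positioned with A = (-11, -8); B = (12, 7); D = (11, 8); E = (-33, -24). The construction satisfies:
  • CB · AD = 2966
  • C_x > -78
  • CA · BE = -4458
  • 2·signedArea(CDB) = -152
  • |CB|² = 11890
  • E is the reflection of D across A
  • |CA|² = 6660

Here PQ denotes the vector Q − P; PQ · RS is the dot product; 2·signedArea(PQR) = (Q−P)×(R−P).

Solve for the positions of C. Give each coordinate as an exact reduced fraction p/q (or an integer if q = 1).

C = (-77, -56)

1. C_x = -77  [CB · AD = 2966 ∩ 2·signedArea(CDB) = -152]
2. C_y = -56  [CB · AD = 2966 ∩ 2·signedArea(CDB) = -152]
   → C = (-77, -56)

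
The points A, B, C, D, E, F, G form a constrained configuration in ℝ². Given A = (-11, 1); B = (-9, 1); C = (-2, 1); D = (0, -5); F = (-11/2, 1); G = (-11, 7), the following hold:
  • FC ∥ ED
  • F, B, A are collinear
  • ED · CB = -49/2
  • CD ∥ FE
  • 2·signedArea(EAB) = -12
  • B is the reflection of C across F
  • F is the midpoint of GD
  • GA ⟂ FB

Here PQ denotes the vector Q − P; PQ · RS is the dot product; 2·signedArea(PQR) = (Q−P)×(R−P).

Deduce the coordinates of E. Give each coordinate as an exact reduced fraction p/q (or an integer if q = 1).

E = (-7/2, -5)

1. E_x = -7/2  [FC ∥ ED ∩ CD ∥ FE]
2. E_y = -5  [FC ∥ ED ∩ CD ∥ FE]
   → E = (-7/2, -5)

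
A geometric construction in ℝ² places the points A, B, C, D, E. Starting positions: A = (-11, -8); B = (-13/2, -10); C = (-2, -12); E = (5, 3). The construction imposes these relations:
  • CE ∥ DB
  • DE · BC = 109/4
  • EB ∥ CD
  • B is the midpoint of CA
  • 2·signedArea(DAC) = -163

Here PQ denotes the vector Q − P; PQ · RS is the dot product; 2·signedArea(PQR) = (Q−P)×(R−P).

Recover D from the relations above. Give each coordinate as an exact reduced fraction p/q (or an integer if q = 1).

D = (-27/2, -25)

1. D_x = -27/2  [CE ∥ DB ∩ EB ∥ CD]
2. D_y = -25  [CE ∥ DB ∩ EB ∥ CD]
   → D = (-27/2, -25)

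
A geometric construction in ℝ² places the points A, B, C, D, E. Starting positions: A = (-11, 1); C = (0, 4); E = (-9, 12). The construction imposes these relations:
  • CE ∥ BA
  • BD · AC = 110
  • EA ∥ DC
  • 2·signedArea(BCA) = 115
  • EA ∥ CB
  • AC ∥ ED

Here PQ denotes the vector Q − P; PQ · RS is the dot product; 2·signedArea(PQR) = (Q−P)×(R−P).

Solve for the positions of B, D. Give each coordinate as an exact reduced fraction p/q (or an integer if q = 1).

B = (-2, -7)
D = (2, 15)

1. B_x = -2  [CE ∥ BA ∩ EA ∥ CB]
2. B_y = -7  [CE ∥ BA ∩ EA ∥ CB]
   → B = (-2, -7)
3. D_x = 2  [EA ∥ DC ∩ AC ∥ ED]
4. D_y = 15  [EA ∥ DC ∩ AC ∥ ED]
   → D = (2, 15)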